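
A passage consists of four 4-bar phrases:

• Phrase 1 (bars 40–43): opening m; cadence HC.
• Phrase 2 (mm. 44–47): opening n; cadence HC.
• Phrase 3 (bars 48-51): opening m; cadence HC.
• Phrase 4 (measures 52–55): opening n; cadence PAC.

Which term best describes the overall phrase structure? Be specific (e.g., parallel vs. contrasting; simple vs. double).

Four phrases in two halves: the first half (mm. 40–47) ends with a half cadence, the second (bars 48–55) with a perfect authentic cadence — a large antecedent–consequent pair, i.e. a double period.
Phrase 3 begins with the same material as phrase 1, making it parallel.

parallel double period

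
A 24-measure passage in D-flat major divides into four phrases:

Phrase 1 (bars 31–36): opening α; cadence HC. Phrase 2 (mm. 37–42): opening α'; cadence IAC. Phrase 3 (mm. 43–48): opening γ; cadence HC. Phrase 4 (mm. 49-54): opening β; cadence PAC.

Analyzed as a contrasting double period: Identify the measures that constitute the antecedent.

measures 31–42

In a double period the four phrases pair into a large antecedent (phrases 1–2, ending imperfect authentic cadence) and a large consequent (phrases 3–4, ending perfect authentic cadence). The antecedent spans mm. 31–42.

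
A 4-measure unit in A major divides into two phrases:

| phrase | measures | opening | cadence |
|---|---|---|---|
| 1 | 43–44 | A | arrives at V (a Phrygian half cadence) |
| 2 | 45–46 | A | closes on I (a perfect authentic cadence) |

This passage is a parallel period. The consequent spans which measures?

The antecedent is the phrase ending with the weaker cadence (Phrygian half cadence, phrase 1) and the consequent the one ending more conclusively (perfect authentic cadence, phrase 2); the consequent is bars 45–46.

measures 45–46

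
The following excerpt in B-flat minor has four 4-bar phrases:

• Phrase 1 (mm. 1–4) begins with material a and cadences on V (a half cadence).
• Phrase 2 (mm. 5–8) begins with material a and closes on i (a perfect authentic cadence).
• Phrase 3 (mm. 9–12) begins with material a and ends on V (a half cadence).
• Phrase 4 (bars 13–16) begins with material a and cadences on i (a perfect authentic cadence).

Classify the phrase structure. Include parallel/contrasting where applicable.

The cadence pattern HC–PAC–HC–PAC is weak–strong twice, and phrases 3–4 restate phrases 1–2: a period heard twice, not a double period (which would end weakly at phrase 2).

repeated period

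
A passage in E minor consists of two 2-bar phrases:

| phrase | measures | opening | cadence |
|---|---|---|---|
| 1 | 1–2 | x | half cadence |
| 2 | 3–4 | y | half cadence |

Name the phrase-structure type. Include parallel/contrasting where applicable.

phrase group

The second phrase closes with a half cadence, which is not stronger than the first phrase's half cadence; without a weak→strong cadential pair there is no antecedent–consequent relationship, so this is a phrase group rather than a period.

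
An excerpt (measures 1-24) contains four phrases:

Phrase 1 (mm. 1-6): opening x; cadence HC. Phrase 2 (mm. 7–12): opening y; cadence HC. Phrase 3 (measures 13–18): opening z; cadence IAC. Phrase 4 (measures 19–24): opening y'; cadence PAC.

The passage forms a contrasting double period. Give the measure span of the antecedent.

measures 1–12

In a double period the first pair of phrases (ending half cadence) is the large antecedent and the second pair (ending perfect authentic cadence) is the large consequent; the antecedent is measures 1–12.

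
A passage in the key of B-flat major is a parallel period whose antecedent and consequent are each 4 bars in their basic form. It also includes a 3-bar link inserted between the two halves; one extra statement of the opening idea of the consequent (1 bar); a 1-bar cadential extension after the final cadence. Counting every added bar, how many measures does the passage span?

13 measures

Basic parallel period: 4 + 4 = 8 bars.
8 (basic form) + 3 (link) + 1 (extra statement) + 1 (cadential extension) = 13.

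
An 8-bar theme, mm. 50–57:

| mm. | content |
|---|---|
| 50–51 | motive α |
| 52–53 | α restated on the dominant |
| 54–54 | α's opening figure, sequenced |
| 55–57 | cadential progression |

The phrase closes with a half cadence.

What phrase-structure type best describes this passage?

Basic idea (bars 50–51) + its repetition (bars 52-53) form the presentation; fragmentation and cadence (bars 54-57) form the continuation — the 8-bar whole is a sentence.

sentence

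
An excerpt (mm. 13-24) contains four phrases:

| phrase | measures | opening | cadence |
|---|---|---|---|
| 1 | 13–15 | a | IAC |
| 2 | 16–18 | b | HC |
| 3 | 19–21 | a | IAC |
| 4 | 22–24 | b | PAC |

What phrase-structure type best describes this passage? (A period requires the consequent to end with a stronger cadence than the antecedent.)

Four phrases in two halves: the first half (mm. 13–18) ends with a half cadence, the second (mm. 19–24) with a perfect authentic cadence — a large antecedent–consequent pair, i.e. a double period.
Phrase 3 begins with the same material as phrase 1, making it parallel.

parallel double period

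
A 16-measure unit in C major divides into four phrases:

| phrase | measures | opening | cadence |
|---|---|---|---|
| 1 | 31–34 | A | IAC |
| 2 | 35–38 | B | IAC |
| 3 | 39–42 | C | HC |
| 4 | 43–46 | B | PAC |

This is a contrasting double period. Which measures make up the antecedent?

In a double period the first pair of phrases (ending imperfect authentic cadence) is the large antecedent and the second pair (ending perfect authentic cadence) is the large consequent; the antecedent is measures 31–38.

measures 31–38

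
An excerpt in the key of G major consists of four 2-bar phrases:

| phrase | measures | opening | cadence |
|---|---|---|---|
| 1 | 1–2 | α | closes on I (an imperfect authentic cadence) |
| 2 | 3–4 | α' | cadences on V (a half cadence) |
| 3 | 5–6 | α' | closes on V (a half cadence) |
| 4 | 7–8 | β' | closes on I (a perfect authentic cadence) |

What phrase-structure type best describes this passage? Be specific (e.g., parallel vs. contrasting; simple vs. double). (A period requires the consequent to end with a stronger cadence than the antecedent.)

parallel double period

Four phrases in two halves: the first half (bars 1–4) ends with a half cadence, the second (mm. 5–8) with a perfect authentic cadence — a large antecedent–consequent pair, i.e. a double period.
Phrase 3 begins with the same material as phrase 1, making it parallel.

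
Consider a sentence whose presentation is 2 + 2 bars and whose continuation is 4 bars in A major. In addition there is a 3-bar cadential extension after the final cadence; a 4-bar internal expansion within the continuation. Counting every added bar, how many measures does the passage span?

Basic sentence: 2 + 2 + 4 = 8 bars.
8 (basic form) + 3 (cadential extension) + 4 (internal expansion) = 15.

15 measures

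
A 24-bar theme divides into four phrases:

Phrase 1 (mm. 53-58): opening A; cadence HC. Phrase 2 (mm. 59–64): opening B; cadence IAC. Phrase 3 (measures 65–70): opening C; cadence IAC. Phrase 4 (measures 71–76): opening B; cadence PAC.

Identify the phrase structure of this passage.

Four phrases in two halves: the first half (mm. 53–64) ends with an imperfect authentic cadence, the second (mm. 65–76) with a perfect authentic cadence — a large antecedent–consequent pair, i.e. a double period.
Phrase 3 begins with different material from phrase 1, making it contrasting.

contrasting double period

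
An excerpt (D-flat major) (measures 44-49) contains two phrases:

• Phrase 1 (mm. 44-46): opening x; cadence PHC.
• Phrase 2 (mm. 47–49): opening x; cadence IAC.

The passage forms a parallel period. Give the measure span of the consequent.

measures 47–49

The phrase ending with the weaker cadence (Phrygian half cadence) is the antecedent; the one ending more conclusively (imperfect authentic cadence) is the consequent. The consequent is measures 47–49.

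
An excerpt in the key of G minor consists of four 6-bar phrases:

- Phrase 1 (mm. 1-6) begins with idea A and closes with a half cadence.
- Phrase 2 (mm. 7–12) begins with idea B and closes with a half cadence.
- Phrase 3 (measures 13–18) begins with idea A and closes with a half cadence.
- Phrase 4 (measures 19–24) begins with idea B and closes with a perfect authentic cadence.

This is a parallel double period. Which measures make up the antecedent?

In a double period the first pair of phrases (ending half cadence) is the large antecedent and the second pair (ending perfect authentic cadence) is the large consequent; the antecedent is measures 1–12.

measures 1–12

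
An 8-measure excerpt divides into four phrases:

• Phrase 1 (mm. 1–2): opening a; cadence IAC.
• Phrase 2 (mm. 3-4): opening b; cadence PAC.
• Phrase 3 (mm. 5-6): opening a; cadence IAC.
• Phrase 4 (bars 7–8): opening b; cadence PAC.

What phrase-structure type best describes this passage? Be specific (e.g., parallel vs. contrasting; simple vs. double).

repeated period

The cadence pattern IAC–PAC–IAC–PAC is weak–strong twice, and phrases 3–4 restate phrases 1–2: a period heard twice, not a double period (which would end weakly at phrase 2).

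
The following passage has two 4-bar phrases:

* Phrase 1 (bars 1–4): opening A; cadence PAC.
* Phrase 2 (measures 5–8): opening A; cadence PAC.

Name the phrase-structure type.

repeated phrase

Both phrases have the same opening (A) and the same cadence (perfect authentic cadence): the second is a restatement, not a consequent, so this is a repeated phrase rather than a period.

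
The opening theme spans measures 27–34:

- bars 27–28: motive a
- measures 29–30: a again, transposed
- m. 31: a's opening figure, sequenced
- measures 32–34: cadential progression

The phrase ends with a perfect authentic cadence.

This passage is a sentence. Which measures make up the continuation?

After the presentation (measures 27–30), the continuation covers the fragmentation through the cadence: mm. 31–34.

measures 31–34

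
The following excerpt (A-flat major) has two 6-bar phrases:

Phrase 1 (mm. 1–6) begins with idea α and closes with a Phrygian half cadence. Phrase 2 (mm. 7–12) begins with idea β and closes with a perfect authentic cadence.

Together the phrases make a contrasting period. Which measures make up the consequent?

The phrase ending with the weaker cadence (Phrygian half cadence) is the antecedent; the one ending more conclusively (perfect authentic cadence) is the consequent. The consequent is measures 7–12.

measures 7–12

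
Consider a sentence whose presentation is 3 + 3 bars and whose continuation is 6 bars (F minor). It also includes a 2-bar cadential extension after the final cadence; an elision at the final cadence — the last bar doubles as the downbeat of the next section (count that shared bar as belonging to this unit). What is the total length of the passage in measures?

14 measures

Basic sentence: 3 + 3 + 6 = 12 bars.
12 (basic form) + 2 (cadential extension) = 14.
The elision shares a bar with the next section but does not change this unit's count.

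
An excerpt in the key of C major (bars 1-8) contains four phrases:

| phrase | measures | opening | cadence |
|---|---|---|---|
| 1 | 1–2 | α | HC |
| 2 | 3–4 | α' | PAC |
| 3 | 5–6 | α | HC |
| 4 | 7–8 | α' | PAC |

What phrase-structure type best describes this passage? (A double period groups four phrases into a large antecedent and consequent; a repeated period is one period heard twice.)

repeated period

The cadence pattern HC–PAC–HC–PAC is weak–strong twice, and phrases 3–4 restate phrases 1–2: a period heard twice, not a double period (which would end weakly at phrase 2).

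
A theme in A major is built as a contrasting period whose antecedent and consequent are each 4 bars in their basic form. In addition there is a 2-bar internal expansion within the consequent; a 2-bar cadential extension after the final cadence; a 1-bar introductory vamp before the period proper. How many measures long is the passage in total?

Basic contrasting period: 4 + 4 = 8 bars.
8 (basic form) + 2 (internal expansion) + 2 (cadential extension) + 1 (introduction) = 13.

13 measures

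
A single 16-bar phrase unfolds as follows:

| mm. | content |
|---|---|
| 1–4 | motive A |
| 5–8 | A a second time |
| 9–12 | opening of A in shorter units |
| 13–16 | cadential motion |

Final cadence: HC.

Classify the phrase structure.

sentence

Basic idea (measures 1–4) + its repetition (bars 5–8) form the presentation; fragmentation and cadence (bars 9-16) form the continuation — the 16-bar whole is a sentence.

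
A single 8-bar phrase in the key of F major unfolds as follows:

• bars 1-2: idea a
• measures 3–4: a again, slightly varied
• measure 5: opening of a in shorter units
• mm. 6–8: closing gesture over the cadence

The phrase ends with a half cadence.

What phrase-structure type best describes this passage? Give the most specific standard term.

Basic idea (mm. 1–2) + its repetition (bars 3–4) form the presentation; fragmentation and cadence (mm. 5-8) form the continuation — the 8-bar whole is a sentence.

sentence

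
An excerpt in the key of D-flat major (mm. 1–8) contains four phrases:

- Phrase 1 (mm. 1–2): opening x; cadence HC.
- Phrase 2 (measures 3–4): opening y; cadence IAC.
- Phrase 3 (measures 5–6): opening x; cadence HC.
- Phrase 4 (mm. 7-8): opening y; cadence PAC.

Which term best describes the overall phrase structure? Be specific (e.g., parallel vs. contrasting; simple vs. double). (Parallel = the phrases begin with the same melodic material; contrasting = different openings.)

parallel double period

Four phrases in two halves: the first half (mm. 1–4) ends with an imperfect authentic cadence, the second (measures 5–8) with a perfect authentic cadence — a large antecedent–consequent pair, i.e. a double period.
Phrase 3 begins with the same material as phrase 1, making it parallel.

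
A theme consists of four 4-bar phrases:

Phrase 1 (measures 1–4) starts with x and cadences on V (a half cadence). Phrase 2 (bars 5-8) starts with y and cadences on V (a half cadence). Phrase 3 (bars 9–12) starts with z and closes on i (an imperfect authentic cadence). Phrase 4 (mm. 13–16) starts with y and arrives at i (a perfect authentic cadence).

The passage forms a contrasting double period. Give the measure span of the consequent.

In a double period the four phrases pair into a large antecedent (phrases 1–2, ending half cadence) and a large consequent (phrases 3–4, ending perfect authentic cadence). The consequent spans mm. 9–16.

measures 9–16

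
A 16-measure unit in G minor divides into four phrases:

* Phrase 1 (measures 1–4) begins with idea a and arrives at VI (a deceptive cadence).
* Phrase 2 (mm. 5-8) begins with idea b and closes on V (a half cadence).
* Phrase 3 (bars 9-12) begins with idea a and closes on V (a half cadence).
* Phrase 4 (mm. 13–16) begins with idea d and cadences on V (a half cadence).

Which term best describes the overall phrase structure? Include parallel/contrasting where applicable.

phrase group

Phrase 4 ends with a half cadence, no stronger than phrase 2's half cadence, so the four phrases do not form a double period; nor do phrases 3–4 duplicate 1–2, so it is not a repeated period. With no phrase reaching a conclusive cadence, the passage is a phrase group.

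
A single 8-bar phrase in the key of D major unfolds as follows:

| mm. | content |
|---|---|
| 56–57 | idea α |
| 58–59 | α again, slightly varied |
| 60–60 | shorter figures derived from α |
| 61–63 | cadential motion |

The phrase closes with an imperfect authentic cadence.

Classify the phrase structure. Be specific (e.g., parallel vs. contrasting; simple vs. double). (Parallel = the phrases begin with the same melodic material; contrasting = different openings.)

Basic idea (mm. 56–57) + its repetition (measures 58-59) form the presentation; fragmentation and cadence (bars 60-63) form the continuation — the 8-bar whole is a sentence.

sentence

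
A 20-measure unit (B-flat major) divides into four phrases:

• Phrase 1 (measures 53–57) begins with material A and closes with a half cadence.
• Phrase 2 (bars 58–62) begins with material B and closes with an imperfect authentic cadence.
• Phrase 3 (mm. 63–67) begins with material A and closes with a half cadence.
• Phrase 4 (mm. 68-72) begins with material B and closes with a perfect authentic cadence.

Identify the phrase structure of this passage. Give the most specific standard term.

parallel double period

Four phrases in two halves: the first half (measures 53–62) ends with an imperfect authentic cadence, the second (bars 63–72) with a perfect authentic cadence — a large antecedent–consequent pair, i.e. a double period.
Phrase 3 begins with the same material as phrase 1, making it parallel.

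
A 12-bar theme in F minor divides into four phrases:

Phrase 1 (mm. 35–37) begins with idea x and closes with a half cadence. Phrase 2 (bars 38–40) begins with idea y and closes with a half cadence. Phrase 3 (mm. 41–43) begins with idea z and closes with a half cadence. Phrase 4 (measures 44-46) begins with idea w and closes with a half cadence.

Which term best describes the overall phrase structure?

Phrase 4 ends with a half cadence, no stronger than phrase 2's half cadence, so the four phrases do not form a double period; nor do phrases 3–4 duplicate 1–2, so it is not a repeated period. With no phrase reaching a conclusive cadence, the passage is a phrase group.

phrase group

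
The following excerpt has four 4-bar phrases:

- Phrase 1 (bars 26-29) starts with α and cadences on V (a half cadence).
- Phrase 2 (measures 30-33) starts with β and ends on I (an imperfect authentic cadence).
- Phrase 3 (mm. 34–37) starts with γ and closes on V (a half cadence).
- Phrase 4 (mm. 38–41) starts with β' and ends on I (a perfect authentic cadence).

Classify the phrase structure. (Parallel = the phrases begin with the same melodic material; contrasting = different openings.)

Four phrases in two halves: the first half (mm. 26-33) ends with an imperfect authentic cadence, the second (mm. 34-41) with a perfect authentic cadence — a large antecedent–consequent pair, i.e. a double period.
Phrase 3 begins with different material from phrase 1, making it contrasting.

contrasting double period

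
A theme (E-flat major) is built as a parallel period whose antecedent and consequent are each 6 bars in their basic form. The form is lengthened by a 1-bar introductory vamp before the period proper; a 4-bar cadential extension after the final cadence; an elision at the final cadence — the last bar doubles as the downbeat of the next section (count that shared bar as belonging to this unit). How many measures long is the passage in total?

Basic parallel period: 6 + 6 = 12 bars.
12 (basic form) + 1 (introduction) + 4 (cadential extension) = 17.
The elision shares a bar with the next section but does not change this unit's count.

17 measures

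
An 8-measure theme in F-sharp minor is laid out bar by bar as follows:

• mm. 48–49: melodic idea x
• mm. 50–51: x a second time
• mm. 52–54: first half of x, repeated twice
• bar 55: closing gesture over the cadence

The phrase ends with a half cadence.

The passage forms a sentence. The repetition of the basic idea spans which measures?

measures 50–51

The presentation of a sentence is the basic idea (mm. 48-49) plus its repetition (mm. 50–51); the repetition of the basic idea is therefore bars 50–51.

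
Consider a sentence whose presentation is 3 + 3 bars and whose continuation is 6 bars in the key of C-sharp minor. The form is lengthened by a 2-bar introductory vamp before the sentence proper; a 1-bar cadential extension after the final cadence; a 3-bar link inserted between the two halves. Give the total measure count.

18 measures

Basic sentence: 3 + 3 + 6 = 12 bars.
12 (basic form) + 2 (introduction) + 1 (cadential extension) + 3 (link) = 18.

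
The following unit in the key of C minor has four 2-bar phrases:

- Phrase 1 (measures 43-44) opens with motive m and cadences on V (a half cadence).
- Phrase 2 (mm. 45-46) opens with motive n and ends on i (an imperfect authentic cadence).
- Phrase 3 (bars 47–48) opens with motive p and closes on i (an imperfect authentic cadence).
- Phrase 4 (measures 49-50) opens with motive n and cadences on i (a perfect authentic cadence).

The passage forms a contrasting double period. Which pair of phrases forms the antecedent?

phrases 1 and 2

In a double period the first pair of phrases (ending imperfect authentic cadence) is the large antecedent and the second pair (ending perfect authentic cadence) is the large consequent; the antecedent is phrases 1 and 2.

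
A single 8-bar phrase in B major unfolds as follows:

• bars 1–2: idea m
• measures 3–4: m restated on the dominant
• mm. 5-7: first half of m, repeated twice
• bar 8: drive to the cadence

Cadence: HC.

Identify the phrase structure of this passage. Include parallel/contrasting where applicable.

Basic idea (mm. 1–2) + its repetition (mm. 3–4) form the presentation; fragmentation and cadence (mm. 5–8) form the continuation — the 8-bar whole is a sentence.

sentence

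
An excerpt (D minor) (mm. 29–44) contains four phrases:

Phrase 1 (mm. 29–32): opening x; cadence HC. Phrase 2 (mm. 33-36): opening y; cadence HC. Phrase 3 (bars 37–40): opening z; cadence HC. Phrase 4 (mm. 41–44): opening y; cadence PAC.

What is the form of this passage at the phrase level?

Four phrases in two halves: the first half (mm. 29–36) ends with a half cadence, the second (bars 37–44) with a perfect authentic cadence — a large antecedent–consequent pair, i.e. a double period.
Phrase 3 begins with different material from phrase 1, making it contrasting.

contrasting double period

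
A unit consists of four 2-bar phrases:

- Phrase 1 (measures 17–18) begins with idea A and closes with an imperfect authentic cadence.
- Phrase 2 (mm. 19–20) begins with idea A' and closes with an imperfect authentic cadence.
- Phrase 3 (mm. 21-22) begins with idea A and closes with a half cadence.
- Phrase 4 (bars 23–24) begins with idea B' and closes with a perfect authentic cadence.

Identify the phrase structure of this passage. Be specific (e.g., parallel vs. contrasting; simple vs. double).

parallel double period

Four phrases in two halves: the first half (mm. 17–20) ends with an imperfect authentic cadence, the second (mm. 21–24) with a perfect authentic cadence — a large antecedent–consequent pair, i.e. a double period.
Phrase 3 begins with the same material as phrase 1, making it parallel.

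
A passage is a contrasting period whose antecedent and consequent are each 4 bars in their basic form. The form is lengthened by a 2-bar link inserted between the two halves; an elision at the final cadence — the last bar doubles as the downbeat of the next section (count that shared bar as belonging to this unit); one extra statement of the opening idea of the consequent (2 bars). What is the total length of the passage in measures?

12 measures

Basic contrasting period: 4 + 4 = 8 bars.
8 (basic form) + 2 (link) + 2 (extra statement) = 12.
The elision shares a bar with the next section but does not change this unit's count.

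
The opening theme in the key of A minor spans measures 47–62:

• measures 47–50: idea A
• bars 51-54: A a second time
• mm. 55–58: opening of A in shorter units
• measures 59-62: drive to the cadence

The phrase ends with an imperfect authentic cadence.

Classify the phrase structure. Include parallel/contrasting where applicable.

sentence

Basic idea (measures 47-50) + its repetition (mm. 51–54) form the presentation; fragmentation and cadence (bars 55–62) form the continuation — the 16-bar whole is a sentence.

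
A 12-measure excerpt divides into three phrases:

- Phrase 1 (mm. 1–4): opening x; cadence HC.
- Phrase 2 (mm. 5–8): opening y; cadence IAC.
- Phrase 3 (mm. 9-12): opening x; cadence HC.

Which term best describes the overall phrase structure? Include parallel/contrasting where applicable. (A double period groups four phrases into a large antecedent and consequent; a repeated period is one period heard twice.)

The final phrase closes with a half cadence, which is not stronger than the preceding imperfect authentic cadence; the 3 phrases lack an overall antecedent–consequent design and so form a phrase group.

phrase group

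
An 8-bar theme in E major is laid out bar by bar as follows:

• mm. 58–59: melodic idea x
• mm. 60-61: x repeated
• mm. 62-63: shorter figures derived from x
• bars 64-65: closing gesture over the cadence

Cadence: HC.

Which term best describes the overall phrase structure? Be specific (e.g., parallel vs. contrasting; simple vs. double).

Basic idea (bars 58–59) + its repetition (measures 60–61) form the presentation; fragmentation and cadence (measures 62–65) form the continuation — the 8-bar whole is a sentence.

sentence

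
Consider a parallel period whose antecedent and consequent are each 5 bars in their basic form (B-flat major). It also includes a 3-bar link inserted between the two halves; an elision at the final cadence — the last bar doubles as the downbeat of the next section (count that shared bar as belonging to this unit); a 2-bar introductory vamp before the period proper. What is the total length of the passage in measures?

15 measures

Basic parallel period: 5 + 5 = 10 bars.
10 (basic form) + 3 (link) + 2 (introduction) = 15.
The elision shares a bar with the next section but does not change this unit's count.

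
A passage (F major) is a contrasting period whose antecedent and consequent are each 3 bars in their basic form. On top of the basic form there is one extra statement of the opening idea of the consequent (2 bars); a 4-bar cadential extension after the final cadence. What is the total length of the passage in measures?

Basic contrasting period: 3 + 3 = 6 bars.
6 (basic form) + 2 (extra statement) + 4 (cadential extension) = 12.

12 measures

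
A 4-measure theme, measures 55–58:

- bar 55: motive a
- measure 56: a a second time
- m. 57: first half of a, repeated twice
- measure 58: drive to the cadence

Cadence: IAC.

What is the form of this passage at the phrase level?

Basic idea (m. 55) + its repetition (m. 56) form the presentation; fragmentation and cadence (measures 57–58) form the continuation — the 4-bar whole is a sentence.

sentence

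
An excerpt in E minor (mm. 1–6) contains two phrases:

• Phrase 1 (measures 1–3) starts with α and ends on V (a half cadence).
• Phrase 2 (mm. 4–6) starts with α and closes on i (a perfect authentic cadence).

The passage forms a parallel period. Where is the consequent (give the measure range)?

The antecedent is the phrase ending with the weaker cadence (half cadence, phrase 1) and the consequent the one ending more conclusively (perfect authentic cadence, phrase 2); the consequent is mm. 4–6.

measures 4–6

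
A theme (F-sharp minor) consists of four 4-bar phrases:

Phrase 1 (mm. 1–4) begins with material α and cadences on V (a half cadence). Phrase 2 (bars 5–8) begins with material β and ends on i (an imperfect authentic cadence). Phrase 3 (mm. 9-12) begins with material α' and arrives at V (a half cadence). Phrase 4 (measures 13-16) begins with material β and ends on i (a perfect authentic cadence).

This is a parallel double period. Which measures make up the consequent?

In a double period the first pair of phrases (ending imperfect authentic cadence) is the large antecedent and the second pair (ending perfect authentic cadence) is the large consequent; the consequent is measures 9–16.

measures 9–16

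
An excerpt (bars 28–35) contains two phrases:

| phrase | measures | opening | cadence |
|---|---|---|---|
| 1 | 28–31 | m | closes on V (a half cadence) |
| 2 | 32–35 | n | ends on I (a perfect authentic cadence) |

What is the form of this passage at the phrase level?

Phrase 1 ends with a half cadence (weaker) and phrase 2 with a perfect authentic cadence (stronger): antecedent + consequent = a period.
The two phrases open with different material (m / n), so the period is contrasting.

contrasting period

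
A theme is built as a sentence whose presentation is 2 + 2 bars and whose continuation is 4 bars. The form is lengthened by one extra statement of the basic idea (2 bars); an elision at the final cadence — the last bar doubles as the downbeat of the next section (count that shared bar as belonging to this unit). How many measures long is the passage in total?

Basic sentence: 2 + 2 + 4 = 8 bars.
8 (basic form) + 2 (extra statement) = 10.
The elision shares a bar with the next section but does not change this unit's count.

10 measures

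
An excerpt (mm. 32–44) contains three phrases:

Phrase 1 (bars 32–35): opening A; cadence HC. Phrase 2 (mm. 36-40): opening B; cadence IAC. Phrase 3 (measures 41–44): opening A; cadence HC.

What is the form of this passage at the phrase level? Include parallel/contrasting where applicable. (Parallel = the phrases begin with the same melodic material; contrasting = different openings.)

The final phrase closes with a half cadence, which is not stronger than the preceding imperfect authentic cadence; the 3 phrases lack an overall antecedent–consequent design and so form a phrase group.

phrase group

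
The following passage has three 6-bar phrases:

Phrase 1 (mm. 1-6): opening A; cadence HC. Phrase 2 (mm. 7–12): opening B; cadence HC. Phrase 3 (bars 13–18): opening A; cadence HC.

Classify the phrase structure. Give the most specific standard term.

phrase group

The final phrase closes with a half cadence, which is not stronger than the preceding half cadence; the 3 phrases lack an overall antecedent–consequent design and so form a phrase group.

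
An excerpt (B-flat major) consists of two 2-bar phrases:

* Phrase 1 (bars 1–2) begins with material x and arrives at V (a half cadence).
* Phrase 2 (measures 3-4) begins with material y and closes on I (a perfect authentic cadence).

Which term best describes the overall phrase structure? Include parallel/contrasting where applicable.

Phrase 1 ends with a half cadence (weaker) and phrase 2 with a perfect authentic cadence (stronger): antecedent + consequent = a period.
The two phrases open with different material (x / y), so the period is contrasting.

contrasting period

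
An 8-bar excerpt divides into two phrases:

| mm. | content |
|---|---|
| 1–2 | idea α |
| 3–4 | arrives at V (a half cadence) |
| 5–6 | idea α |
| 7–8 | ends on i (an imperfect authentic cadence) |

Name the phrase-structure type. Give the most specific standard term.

Phrase 1 ends with a half cadence (weaker) and phrase 2 with an imperfect authentic cadence (stronger): antecedent + consequent = a period.
The two phrases open with the same material (α / α), so the period is parallel.

parallel period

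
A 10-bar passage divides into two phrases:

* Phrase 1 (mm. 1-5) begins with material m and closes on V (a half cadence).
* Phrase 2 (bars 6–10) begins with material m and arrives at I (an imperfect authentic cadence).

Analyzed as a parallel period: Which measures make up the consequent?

The antecedent is the phrase ending with the weaker cadence (half cadence, phrase 1) and the consequent the one ending more conclusively (imperfect authentic cadence, phrase 2); the consequent is mm. 6–10.

measures 6–10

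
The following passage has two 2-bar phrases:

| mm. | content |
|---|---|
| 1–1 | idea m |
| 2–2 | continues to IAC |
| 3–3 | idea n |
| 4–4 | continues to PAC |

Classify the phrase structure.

Phrase 1 ends with an imperfect authentic cadence (weaker) and phrase 2 with a perfect authentic cadence (stronger): antecedent + consequent = a period.
The two phrases open with different material (m / n), so the period is contrasting.

contrasting period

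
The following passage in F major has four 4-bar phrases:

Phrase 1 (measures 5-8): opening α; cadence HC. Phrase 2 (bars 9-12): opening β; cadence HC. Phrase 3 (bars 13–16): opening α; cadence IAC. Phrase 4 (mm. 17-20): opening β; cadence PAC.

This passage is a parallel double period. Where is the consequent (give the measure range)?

In a double period the four phrases pair into a large antecedent (phrases 1–2, ending half cadence) and a large consequent (phrases 3–4, ending perfect authentic cadence). The consequent spans bars 13-20.

measures 13–20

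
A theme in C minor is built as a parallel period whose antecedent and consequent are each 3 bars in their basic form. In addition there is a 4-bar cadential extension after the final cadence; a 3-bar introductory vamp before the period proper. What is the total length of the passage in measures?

13 measures

Basic parallel period: 3 + 3 = 6 bars.
6 (basic form) + 4 (cadential extension) + 3 (introduction) = 13.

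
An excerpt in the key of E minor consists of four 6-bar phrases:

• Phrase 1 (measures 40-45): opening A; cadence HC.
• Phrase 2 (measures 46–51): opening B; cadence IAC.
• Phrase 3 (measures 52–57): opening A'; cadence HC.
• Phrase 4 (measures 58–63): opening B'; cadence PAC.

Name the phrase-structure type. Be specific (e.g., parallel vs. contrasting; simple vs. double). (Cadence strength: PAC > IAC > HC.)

Four phrases in two halves: the first half (mm. 40–51) ends with an imperfect authentic cadence, the second (bars 52–63) with a perfect authentic cadence — a large antecedent–consequent pair, i.e. a double period.
Phrase 3 begins with the same material as phrase 1, making it parallel.

parallel double period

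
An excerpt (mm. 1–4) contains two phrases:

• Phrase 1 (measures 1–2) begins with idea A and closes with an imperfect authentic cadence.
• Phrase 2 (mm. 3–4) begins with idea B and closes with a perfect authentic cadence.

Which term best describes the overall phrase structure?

Phrase 1 ends with an imperfect authentic cadence (weaker) and phrase 2 with a perfect authentic cadence (stronger): antecedent + consequent = a period.
The two phrases open with different material (A / B), so the period is contrasting.

contrasting period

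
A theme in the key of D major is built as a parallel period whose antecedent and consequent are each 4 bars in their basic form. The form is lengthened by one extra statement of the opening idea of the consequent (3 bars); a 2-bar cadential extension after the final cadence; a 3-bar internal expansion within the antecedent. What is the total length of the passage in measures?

Basic parallel period: 4 + 4 = 8 bars.
8 (basic form) + 3 (extra statement) + 2 (cadential extension) + 3 (internal expansion) = 16.

16 measures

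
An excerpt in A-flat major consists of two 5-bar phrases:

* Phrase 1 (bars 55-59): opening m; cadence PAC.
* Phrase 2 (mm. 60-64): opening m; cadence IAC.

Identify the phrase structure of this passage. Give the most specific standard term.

phrase group

The second phrase closes with an imperfect authentic cadence, which is not stronger than the first phrase's perfect authentic cadence; without a weak→strong cadential pair there is no antecedent–consequent relationship, so this is a phrase group rather than a period.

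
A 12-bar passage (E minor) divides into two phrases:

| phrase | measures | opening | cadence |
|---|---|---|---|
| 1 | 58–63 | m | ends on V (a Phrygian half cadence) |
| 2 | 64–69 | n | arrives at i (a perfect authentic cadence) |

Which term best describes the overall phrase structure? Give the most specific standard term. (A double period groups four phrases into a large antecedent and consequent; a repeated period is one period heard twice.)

contrasting period

Phrase 1 ends with a Phrygian half cadence (weaker) and phrase 2 with a perfect authentic cadence (stronger): antecedent + consequent = a period.
The two phrases open with different material (m / n), so the period is contrasting.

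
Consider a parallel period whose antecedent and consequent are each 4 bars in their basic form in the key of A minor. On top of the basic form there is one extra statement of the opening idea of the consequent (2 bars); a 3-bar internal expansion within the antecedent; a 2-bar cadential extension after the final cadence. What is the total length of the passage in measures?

15 measures

Basic parallel period: 4 + 4 = 8 bars.
8 (basic form) + 2 (extra statement) + 3 (internal expansion) + 2 (cadential extension) = 15.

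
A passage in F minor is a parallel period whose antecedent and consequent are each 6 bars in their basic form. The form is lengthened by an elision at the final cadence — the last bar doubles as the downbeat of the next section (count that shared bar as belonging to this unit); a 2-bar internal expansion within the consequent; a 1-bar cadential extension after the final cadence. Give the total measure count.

15 measures

Basic parallel period: 6 + 6 = 12 bars.
12 (basic form) + 2 (internal expansion) + 1 (cadential extension) = 15.
The elision shares a bar with the next section but does not change this unit's count.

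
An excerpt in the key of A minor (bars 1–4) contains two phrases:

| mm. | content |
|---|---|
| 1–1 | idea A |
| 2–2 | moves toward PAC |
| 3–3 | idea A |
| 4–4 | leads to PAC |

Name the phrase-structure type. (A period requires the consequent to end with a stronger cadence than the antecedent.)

Both phrases have the same opening (A) and the same cadence (perfect authentic cadence): the second is a restatement, not a consequent, so this is a repeated phrase rather than a period.

repeated phrase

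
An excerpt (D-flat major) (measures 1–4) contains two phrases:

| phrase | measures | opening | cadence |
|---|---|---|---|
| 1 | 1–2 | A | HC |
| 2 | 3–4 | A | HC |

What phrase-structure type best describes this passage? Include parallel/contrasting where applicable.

Both phrases have the same opening (A) and the same cadence (half cadence): the second is a restatement, not a consequent, so this is a repeated phrase rather than a period.

repeated phrase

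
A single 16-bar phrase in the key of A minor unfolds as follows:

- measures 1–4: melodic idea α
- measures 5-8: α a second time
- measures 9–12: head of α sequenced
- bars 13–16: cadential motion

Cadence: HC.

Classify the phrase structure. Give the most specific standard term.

Basic idea (bars 1-4) + its repetition (mm. 5–8) form the presentation; fragmentation and cadence (mm. 9–16) form the continuation — the 16-bar whole is a sentence.

sentence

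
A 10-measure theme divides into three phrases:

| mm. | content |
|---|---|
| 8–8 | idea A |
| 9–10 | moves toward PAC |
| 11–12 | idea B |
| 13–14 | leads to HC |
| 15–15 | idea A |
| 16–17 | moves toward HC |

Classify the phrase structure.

The final phrase closes with a half cadence, which is not stronger than the preceding half cadence; the 3 phrases lack an overall antecedent–consequent design and so form a phrase group.

phrase group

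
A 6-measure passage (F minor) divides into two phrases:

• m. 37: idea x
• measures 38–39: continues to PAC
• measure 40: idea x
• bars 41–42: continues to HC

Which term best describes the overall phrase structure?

phrase group

The second phrase closes with a half cadence, which is not stronger than the first phrase's perfect authentic cadence; without a weak→strong cadential pair there is no antecedent–consequent relationship, so this is a phrase group rather than a period.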